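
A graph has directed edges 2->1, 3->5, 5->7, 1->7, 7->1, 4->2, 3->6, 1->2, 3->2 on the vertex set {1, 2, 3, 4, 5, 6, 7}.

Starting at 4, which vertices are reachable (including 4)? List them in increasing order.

Start at 4.
Its neighbours: 2.
Then their neighbours: 1.
Then next layer: 7.
Nothing further is reachable.

1, 2, 4, 7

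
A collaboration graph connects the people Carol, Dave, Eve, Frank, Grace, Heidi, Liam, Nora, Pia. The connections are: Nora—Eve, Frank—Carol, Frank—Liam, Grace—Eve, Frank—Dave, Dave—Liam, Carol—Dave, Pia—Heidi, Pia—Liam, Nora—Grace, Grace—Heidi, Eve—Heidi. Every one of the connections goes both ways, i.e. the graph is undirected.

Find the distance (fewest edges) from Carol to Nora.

6

Distance 0: Carol.
Distance 1: Dave, Frank.
Distance 2: Liam.
Distance 3: Pia.
Distance 4: Heidi.
Distance 5: Eve, Grace.
Distance 6: Nora — contains Nora.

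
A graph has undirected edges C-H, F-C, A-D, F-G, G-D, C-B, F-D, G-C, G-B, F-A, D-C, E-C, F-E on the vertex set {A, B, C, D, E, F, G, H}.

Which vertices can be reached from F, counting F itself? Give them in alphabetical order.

Start at F.
Its neighbours: A, C, D, E, G.
Then their neighbours: B, H.
Every vertex is now reached.

A, B, C, D, E, F, G, H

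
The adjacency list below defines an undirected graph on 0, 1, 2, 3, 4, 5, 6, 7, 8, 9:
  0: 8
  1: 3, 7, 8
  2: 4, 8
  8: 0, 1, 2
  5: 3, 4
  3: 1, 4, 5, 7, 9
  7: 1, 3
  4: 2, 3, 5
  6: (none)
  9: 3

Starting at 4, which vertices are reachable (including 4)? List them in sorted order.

Start at 4.
Its neighbours: 2, 3, 5.
Then their neighbours: 1, 7, 8, 9.
Then next layer: 0.
Nothing further is reachable.

0, 1, 2, 3, 4, 5, 7, 8, 9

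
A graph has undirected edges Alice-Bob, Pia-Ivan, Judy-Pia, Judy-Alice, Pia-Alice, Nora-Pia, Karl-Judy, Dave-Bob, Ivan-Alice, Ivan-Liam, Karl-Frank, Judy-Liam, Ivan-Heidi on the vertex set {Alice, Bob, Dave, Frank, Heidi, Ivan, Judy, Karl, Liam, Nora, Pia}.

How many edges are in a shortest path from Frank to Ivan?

Distance 0: Frank.
Distance 1: Karl.
Distance 2: Judy.
Distance 3: Alice, Liam, Pia.
Distance 4: Bob, Ivan, Nora — contains Ivan.

4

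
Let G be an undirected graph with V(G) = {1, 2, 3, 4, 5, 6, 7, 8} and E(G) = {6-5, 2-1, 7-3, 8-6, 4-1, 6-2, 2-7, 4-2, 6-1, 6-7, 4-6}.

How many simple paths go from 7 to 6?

7–2–1–4–6
7–2–1–6
7–2–4–1–6
7–2–4–6
7–2–6
7–6

6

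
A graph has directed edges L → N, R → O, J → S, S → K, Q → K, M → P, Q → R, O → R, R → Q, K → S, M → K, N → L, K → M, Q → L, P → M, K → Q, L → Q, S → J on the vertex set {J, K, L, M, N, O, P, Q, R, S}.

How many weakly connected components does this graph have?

1

From J: component {J, K, L, M, N, O, P, Q, R, S}.
That's 1 component.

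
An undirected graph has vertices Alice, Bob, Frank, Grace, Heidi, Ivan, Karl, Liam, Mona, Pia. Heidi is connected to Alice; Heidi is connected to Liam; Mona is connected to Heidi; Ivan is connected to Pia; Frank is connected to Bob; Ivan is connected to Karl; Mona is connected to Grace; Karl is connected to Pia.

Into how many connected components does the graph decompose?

From Alice: component {Alice, Grace, Heidi, Liam, Mona}.
From Bob: component {Bob, Frank}.
From Ivan: component {Ivan, Karl, Pia}.
That's 3 components.

3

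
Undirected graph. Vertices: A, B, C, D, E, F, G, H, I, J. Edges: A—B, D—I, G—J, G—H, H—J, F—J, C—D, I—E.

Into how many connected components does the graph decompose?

From A: component {A, B}.
From C: component {C, D, E, I}.
From F: component {F, G, H, J}.
That's 3 components.

3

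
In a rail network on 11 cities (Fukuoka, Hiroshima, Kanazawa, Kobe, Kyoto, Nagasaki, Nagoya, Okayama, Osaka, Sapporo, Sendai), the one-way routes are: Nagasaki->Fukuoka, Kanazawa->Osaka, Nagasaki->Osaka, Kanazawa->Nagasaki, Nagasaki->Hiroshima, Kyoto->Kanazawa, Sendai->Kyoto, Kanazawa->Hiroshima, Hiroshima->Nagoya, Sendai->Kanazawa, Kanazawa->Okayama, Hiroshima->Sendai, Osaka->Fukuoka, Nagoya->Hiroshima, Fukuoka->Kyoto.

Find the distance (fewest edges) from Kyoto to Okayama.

2

Distance 0: Kyoto.
Distance 1: Kanazawa.
Distance 2: Hiroshima, Nagasaki, Okayama, Osaka — contains Okayama.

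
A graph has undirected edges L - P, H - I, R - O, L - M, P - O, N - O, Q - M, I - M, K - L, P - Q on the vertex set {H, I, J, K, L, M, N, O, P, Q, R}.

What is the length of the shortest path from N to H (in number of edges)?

6

Distance 0: N.
Distance 1: O.
Distance 2: P, R.
Distance 3: L, Q.
Distance 4: K, M.
Distance 5: I.
Distance 6: H — contains H.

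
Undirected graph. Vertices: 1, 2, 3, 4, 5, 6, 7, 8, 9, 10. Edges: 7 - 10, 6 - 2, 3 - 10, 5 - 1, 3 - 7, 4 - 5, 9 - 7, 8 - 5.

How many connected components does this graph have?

3

From 1: component {1, 4, 5, 8}.
From 2: component {2, 6}.
From 3: component {3, 7, 9, 10}.
That's 3 components.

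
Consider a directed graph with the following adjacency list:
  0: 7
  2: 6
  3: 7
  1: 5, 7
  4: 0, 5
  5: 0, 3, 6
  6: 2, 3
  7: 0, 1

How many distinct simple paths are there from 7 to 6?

1

7→1→5→6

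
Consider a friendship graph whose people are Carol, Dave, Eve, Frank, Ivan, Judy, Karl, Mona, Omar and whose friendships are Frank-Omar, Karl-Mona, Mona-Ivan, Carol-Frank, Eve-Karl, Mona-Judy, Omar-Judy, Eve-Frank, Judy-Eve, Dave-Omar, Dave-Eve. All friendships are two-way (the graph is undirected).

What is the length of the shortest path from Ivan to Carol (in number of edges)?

Distance 0: Ivan.
Distance 1: Mona.
Distance 2: Judy, Karl.
Distance 3: Eve, Omar.
Distance 4: Dave, Frank.
Distance 5: Carol — contains Carol.

5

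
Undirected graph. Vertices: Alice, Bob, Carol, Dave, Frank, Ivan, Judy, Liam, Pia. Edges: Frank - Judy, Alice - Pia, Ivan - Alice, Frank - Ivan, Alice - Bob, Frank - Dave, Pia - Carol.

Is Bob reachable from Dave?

Explore from Dave.
Distance 1: reach Frank.
Distance 2: reach Ivan, Judy.
Distance 3: reach Alice.
Distance 4: reach Bob, Pia.
Found Bob.

Yes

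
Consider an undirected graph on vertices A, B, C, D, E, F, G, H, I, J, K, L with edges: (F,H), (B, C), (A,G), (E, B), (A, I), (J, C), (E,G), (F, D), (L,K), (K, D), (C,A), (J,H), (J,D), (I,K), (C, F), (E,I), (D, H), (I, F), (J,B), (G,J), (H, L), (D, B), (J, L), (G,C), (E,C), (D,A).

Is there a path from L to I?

Explore from L.
Distance 1: reach H, J, K.
Distance 2: reach B, C, D, F, G, I.
Found I.

Yes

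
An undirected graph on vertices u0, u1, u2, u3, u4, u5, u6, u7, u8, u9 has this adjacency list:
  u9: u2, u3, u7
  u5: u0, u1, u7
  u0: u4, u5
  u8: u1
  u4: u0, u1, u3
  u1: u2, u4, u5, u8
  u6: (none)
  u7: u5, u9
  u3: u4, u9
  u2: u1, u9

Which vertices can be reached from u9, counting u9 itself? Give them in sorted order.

u0, u1, u2, u3, u4, u5, u7, u8, u9

Start at u9.
Its neighbours: u2, u3, u7.
Then their neighbours: u1, u4, u5.
Then next layer: u0, u8.
Nothing further is reachable.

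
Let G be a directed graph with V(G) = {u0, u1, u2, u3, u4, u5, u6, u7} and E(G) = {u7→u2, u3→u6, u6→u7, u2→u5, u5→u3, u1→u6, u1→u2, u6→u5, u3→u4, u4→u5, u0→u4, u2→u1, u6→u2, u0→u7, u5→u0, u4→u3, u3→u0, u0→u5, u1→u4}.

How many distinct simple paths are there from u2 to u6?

5

u2→u1→u4→u3→u6
u2→u1→u4→u5→u3→u6
u2→u1→u6
u2→u5→u0→u4→u3→u6
u2→u5→u3→u6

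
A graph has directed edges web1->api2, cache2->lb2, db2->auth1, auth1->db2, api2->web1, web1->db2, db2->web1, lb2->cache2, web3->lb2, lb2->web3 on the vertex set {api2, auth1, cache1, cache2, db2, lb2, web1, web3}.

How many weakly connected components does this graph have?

From api2: component {api2, auth1, db2, web1}.
From cache1: component {cache1}.
From cache2: component {cache2, lb2, web3}.
That's 3 components.

3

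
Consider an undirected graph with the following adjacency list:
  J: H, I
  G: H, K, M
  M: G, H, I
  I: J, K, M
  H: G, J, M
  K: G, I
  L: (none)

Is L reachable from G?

Explore from G.
Distance 1: reach H, K, M.
Distance 2: reach I, J.
The search is exhausted without reaching L; it lies in a different component.

No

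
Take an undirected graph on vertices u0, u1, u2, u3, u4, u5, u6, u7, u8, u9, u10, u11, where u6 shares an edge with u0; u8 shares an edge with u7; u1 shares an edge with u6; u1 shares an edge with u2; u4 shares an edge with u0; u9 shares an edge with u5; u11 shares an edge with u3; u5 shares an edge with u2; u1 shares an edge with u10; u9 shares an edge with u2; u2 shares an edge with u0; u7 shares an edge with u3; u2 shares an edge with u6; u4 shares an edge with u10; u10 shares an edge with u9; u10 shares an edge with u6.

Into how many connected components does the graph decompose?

2

From u0: component {u0, u1, u2, u4, u5, u6, u9, u10}.
From u3: component {u3, u7, u8, u11}.
That's 2 components.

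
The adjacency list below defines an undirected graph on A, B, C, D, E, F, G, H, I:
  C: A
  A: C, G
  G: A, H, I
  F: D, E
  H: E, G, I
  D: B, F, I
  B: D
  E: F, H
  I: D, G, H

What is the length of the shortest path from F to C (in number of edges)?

Distance 0: F.
Distance 1: D, E.
Distance 2: B, H, I.
Distance 3: G.
Distance 4: A.
Distance 5: C — contains C.

5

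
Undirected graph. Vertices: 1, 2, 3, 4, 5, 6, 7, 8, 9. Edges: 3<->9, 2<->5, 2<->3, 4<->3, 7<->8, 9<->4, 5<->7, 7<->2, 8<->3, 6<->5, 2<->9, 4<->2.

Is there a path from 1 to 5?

No

1 has no edges, so nothing is reachable from it.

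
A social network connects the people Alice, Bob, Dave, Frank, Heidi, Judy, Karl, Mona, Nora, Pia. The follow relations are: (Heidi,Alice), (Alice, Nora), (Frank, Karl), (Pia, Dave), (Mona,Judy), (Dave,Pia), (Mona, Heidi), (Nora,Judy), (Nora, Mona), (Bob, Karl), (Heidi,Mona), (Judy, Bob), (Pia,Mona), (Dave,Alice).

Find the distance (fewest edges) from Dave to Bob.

4

Distance 0: Dave.
Distance 1: Alice, Pia.
Distance 2: Mona, Nora.
Distance 3: Heidi, Judy.
Distance 4: Bob — contains Bob.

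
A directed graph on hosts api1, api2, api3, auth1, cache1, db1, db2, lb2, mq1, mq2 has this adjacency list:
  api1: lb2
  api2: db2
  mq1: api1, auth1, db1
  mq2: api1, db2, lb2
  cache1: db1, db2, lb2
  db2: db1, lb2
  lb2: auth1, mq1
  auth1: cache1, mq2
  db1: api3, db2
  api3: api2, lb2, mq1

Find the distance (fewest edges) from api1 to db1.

3

Distance 0: api1.
Distance 1: lb2.
Distance 2: auth1, mq1.
Distance 3: cache1, db1, mq2 — contains db1.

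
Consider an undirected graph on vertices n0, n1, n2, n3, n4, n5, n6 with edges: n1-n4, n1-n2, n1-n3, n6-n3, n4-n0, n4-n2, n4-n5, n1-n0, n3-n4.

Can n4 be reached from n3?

Yes

Explore from n3.
Distance 1: reach n1, n4, n6.
Found n4.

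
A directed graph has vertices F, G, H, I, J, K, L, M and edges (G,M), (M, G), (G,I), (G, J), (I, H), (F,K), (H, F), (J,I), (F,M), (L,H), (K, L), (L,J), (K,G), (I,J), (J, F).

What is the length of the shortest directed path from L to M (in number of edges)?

3

Distance 0: L.
Distance 1: H, J.
Distance 2: F, I.
Distance 3: K, M — contains M.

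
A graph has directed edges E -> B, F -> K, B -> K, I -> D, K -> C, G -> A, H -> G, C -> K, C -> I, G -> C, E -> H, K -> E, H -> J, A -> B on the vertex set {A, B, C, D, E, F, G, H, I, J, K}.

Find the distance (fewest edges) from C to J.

Distance 0: C.
Distance 1: I, K.
Distance 2: D, E.
Distance 3: B, H.
Distance 4: G, J — contains J.

4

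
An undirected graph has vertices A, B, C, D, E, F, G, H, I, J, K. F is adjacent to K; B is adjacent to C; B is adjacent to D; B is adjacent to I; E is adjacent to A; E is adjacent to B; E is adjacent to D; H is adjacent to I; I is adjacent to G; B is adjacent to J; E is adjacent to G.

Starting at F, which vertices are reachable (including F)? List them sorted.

F, K

Start at F.
Its neighbours: K.
Nothing further is reachable.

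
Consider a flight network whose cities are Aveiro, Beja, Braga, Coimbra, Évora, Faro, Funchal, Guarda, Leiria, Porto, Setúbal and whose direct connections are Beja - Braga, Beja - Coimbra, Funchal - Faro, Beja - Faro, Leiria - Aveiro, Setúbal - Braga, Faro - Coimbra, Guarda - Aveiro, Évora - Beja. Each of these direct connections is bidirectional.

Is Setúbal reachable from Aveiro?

Explore from Aveiro.
Distance 1: reach Guarda, Leiria.
The search is exhausted without reaching Setúbal; it lies in a different component.

No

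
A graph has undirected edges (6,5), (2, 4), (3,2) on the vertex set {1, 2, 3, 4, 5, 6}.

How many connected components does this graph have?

3

From 1: component {1}.
From 2: component {2, 3, 4}.
From 5: component {5, 6}.
That's 3 components.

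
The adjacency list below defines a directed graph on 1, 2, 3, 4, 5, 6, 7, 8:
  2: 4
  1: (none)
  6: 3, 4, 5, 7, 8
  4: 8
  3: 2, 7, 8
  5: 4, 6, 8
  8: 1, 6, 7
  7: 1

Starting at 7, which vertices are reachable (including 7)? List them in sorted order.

Start at 7.
Its neighbours: 1.
Nothing further is reachable.

1, 7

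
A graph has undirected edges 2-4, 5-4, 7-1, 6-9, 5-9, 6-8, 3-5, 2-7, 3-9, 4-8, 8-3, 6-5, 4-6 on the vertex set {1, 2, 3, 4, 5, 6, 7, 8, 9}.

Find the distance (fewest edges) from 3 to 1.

Distance 0: 3.
Distance 1: 5, 8, 9.
Distance 2: 4, 6.
Distance 3: 2.
Distance 4: 7.
Distance 5: 1 — contains 1.

5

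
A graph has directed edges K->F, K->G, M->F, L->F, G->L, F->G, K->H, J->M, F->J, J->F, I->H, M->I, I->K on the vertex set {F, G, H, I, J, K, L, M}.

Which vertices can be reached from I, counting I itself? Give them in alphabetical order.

Start at I.
Its neighbours: H, K.
Then their neighbours: F, G.
Then next layer: J, L.
Then next layer: M.
Every vertex is now reached.

F, G, H, I, J, K, L, M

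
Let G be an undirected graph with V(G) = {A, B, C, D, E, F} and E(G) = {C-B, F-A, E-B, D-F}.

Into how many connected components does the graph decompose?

2

From A: component {A, D, F}.
From B: component {B, C, E}.
That's 2 components.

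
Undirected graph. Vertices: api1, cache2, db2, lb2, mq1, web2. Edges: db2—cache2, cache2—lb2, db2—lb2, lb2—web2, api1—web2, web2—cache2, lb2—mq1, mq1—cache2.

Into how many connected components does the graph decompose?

From api1: component {api1, cache2, db2, lb2, mq1, web2}.
That's 1 component.

1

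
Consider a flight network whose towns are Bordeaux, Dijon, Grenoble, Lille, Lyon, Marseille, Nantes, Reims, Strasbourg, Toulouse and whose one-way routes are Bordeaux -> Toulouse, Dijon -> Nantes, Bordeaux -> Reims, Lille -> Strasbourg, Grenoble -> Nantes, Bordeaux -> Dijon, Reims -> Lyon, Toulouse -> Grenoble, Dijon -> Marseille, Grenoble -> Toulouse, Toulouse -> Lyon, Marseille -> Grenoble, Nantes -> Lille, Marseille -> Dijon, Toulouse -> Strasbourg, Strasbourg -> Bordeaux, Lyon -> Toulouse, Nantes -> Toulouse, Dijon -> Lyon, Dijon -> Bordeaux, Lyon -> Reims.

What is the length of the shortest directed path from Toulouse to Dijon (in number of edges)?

3

Distance 0: Toulouse.
Distance 1: Grenoble, Lyon, Strasbourg.
Distance 2: Bordeaux, Nantes, Reims.
Distance 3: Dijon, Lille — contains Dijon.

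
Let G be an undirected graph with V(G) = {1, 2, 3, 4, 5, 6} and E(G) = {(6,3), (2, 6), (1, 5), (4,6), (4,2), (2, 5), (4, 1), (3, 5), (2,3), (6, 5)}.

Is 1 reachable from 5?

Explore from 5.
Distance 1: reach 1, 2, 3, 6.
Found 1.

Yes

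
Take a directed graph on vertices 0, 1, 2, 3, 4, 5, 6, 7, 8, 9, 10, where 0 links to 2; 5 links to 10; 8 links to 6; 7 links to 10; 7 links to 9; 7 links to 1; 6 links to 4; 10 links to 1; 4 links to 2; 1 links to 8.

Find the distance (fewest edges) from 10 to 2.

5

Distance 0: 10.
Distance 1: 1.
Distance 2: 8.
Distance 3: 6.
Distance 4: 4.
Distance 5: 2 — contains 2.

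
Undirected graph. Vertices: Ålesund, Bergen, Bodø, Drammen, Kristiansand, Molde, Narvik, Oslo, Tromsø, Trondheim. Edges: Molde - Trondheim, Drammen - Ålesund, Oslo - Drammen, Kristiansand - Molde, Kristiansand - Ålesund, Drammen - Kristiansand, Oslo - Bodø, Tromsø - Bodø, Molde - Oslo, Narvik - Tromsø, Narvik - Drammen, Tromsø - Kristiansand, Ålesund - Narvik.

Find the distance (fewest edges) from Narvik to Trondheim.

Distance 0: Narvik.
Distance 1: Ålesund, Drammen, Tromsø.
Distance 2: Bodø, Kristiansand, Oslo.
Distance 3: Molde.
Distance 4: Trondheim — contains Trondheim.

4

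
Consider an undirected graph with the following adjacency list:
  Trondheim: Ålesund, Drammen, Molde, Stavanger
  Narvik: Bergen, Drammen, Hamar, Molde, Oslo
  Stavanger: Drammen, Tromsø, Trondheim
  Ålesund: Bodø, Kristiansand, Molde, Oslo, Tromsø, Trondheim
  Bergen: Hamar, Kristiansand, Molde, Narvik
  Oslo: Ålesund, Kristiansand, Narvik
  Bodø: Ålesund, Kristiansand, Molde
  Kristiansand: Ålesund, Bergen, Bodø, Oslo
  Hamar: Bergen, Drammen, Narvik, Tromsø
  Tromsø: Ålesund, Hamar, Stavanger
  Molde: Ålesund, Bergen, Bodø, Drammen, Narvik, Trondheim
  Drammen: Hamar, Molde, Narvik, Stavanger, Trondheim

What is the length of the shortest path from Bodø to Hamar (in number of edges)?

3

Distance 0: Bodø.
Distance 1: Ålesund, Kristiansand, Molde.
Distance 2: Bergen, Drammen, Narvik, Oslo, Tromsø, Trondheim.
Distance 3: Hamar, Stavanger — contains Hamar.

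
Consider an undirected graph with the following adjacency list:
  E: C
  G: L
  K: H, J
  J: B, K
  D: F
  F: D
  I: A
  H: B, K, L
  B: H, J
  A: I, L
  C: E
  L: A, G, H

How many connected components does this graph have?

3

From A: component {A, B, G, H, I, J, K, L}.
From C: component {C, E}.
From D: component {D, F}.
That's 3 components.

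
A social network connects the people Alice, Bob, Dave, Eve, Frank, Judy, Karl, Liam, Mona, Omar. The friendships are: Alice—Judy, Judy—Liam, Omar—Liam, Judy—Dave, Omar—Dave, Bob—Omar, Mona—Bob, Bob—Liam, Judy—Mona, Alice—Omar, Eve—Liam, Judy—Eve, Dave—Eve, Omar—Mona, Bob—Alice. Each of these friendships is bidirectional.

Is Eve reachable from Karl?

No

Karl has no edges, so nothing is reachable from it.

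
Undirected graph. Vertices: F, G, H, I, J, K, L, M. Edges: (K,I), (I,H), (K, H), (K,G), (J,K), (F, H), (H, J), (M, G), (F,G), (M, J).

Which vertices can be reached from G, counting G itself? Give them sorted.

F, G, H, I, J, K, M

Start at G.
Its neighbours: F, K, M.
Then their neighbours: H, I, J.
Nothing further is reachable.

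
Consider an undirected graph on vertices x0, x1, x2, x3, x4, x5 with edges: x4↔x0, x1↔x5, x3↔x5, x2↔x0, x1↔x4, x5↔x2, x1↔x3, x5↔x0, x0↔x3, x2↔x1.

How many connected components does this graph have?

From x0: component {x0, x1, x2, x3, x4, x5}.
That's 1 component.

1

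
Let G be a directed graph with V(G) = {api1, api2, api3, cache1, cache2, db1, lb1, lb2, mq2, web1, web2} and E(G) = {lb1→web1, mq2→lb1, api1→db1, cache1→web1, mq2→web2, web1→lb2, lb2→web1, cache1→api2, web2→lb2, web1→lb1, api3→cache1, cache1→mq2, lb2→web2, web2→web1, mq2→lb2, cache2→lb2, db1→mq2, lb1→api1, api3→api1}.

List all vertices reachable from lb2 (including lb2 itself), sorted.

Start at lb2.
Its neighbours: web1, web2.
Then their neighbours: lb1.
Then next layer: api1.
Then next layer: db1.
Then next layer: mq2.
Nothing further is reachable.

api1, db1, lb1, lb2, mq2, web1, web2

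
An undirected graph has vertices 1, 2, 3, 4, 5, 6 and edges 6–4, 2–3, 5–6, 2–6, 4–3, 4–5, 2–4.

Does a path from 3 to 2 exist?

Explore from 3.
Distance 1: reach 2, 4.
Found 2.

Yes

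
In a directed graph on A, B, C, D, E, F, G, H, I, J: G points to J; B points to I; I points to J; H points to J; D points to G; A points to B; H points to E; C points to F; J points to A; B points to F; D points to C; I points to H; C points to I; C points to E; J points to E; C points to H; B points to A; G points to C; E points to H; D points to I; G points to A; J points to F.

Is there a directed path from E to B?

Explore from E.
Distance 1: reach H.
Distance 2: reach J.
Distance 3: reach A, F.
Distance 4: reach B.
Found B.

Yes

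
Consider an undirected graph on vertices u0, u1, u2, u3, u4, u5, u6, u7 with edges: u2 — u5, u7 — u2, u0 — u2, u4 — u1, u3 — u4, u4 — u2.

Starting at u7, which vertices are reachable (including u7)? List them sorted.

Start at u7.
Its neighbours: u2.
Then their neighbours: u0, u4, u5.
Then next layer: u1, u3.
Nothing further is reachable.

u0, u1, u2, u3, u4, u5, u7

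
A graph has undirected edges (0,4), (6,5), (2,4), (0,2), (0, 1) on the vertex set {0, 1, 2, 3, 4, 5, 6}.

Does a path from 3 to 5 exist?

No

3 has no edges, so nothing is reachable from it.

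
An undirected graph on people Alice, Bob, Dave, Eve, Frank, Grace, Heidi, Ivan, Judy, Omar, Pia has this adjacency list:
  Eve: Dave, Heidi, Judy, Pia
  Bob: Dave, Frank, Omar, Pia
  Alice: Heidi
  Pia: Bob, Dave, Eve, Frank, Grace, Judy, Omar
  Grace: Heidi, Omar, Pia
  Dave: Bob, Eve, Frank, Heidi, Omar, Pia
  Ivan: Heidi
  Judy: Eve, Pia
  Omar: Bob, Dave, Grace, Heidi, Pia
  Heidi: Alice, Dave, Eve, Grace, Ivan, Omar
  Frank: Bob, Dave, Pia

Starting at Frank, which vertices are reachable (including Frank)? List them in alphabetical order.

Start at Frank.
Its neighbours: Bob, Dave, Pia.
Then their neighbours: Eve, Grace, Heidi, Judy, Omar.
Then next layer: Alice, Ivan.
Every vertex is now reached.

Alice, Bob, Dave, Eve, Frank, Grace, Heidi, Ivan, Judy, Omar, Pia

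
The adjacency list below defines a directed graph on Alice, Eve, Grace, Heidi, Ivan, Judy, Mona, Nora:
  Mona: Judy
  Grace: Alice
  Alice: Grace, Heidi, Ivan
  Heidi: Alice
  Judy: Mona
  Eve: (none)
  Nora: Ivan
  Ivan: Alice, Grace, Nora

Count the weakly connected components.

From Alice: component {Alice, Grace, Heidi, Ivan, Nora}.
From Eve: component {Eve}.
From Judy: component {Judy, Mona}.
That's 3 components.

3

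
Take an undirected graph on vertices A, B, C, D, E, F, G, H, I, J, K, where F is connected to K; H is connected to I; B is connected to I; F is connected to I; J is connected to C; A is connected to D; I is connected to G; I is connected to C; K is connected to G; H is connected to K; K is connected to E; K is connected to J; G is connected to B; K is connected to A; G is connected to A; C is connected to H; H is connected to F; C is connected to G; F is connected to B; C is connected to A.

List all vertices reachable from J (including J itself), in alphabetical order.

A, B, C, D, E, F, G, H, I, J, K

Start at J.
Its neighbours: C, K.
Then their neighbours: A, E, F, G, H, I.
Then next layer: B, D.
Every vertex is now reached.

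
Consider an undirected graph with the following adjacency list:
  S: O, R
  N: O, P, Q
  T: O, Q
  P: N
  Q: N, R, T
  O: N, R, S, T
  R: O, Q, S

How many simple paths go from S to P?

7

S–O–N–P
S–O–R–Q–N–P
S–O–T–Q–N–P
S–R–O–N–P
S–R–O–T–Q–N–P
S–R–Q–N–P
S–R–Q–T–O–N–P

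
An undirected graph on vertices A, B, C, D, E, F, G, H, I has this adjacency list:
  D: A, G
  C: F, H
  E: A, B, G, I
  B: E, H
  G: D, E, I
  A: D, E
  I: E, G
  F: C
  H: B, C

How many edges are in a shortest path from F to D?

6

Distance 0: F.
Distance 1: C.
Distance 2: H.
Distance 3: B.
Distance 4: E.
Distance 5: A, G, I.
Distance 6: D — contains D.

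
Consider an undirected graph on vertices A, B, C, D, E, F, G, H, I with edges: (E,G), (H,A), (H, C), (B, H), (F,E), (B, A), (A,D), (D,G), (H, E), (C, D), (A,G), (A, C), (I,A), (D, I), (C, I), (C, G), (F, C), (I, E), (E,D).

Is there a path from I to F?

Yes

Explore from I.
Distance 1: reach A, C, D, E.
Distance 2: reach B, F, G, H.
Found F.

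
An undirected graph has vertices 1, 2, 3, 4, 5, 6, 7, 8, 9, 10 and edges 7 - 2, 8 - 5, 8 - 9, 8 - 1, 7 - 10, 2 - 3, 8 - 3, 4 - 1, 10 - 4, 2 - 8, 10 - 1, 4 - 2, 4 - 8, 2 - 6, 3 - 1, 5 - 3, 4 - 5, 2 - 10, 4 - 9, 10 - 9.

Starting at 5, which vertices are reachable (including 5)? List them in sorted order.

Start at 5.
Its neighbours: 3, 4, 8.
Then their neighbours: 1, 2, 9, 10.
Then next layer: 6, 7.
Every vertex is now reached.

1, 2, 3, 4, 5, 6, 7, 8, 9, 10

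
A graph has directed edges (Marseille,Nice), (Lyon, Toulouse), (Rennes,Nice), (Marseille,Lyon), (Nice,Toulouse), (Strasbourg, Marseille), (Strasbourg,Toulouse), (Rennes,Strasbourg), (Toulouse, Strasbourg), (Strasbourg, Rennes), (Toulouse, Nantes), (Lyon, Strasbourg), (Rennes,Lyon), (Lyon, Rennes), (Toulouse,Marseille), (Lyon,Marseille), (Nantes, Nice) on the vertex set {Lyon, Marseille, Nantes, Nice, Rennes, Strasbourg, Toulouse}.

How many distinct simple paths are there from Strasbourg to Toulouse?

7

Strasbourg→Marseille→Lyon→Rennes→Nice→Toulouse
Strasbourg→Marseille→Lyon→Toulouse
Strasbourg→Marseille→Nice→Toulouse
Strasbourg→Rennes→Lyon→Marseille→Nice→Toulouse
Strasbourg→Rennes→Lyon→Toulouse
Strasbourg→Rennes→Nice→Toulouse
Strasbourg→Toulouse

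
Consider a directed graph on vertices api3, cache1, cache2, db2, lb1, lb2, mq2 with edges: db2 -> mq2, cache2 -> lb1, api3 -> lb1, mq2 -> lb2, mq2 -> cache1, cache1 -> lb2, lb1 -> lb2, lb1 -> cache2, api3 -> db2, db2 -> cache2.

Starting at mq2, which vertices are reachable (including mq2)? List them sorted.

Start at mq2.
Its neighbours: cache1, lb2.
Nothing further is reachable.

cache1, lb2, mq2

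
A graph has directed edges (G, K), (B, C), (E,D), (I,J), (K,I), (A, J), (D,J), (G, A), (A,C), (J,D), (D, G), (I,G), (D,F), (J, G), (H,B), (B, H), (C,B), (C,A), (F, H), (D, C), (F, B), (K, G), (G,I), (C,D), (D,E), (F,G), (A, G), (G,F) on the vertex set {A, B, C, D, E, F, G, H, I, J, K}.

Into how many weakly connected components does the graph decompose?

1

From A: component {A, B, C, D, E, F, G, H, I, J, K}.
That's 1 component.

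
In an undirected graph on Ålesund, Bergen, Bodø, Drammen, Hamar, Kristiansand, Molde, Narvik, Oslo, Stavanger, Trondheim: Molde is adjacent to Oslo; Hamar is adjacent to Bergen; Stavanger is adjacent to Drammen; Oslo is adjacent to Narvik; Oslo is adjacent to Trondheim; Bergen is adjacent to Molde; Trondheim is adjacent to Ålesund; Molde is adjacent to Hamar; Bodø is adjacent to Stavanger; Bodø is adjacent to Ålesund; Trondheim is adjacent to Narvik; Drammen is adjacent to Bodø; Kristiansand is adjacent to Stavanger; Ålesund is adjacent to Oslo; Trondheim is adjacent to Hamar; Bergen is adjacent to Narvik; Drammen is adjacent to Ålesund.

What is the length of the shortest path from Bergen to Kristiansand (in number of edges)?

Distance 0: Bergen.
Distance 1: Hamar, Molde, Narvik.
Distance 2: Oslo, Trondheim.
Distance 3: Ålesund.
Distance 4: Bodø, Drammen.
Distance 5: Stavanger.
Distance 6: Kristiansand — contains Kristiansand.

6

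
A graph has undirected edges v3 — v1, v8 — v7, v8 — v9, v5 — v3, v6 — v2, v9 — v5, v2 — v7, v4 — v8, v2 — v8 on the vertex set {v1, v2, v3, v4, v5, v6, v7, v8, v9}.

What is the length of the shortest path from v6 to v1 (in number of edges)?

6

Distance 0: v6.
Distance 1: v2.
Distance 2: v7, v8.
Distance 3: v4, v9.
Distance 4: v5.
Distance 5: v3.
Distance 6: v1 — contains v1.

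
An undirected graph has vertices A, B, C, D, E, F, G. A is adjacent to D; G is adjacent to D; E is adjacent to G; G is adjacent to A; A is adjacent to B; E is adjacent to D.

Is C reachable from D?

No

Explore from D.
Distance 1: reach A, E, G.
Distance 2: reach B.
The search is exhausted without reaching C; it lies in a different component.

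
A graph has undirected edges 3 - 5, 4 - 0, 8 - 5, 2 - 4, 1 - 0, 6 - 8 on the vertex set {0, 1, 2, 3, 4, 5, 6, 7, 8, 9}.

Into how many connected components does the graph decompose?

From 0: component {0, 1, 2, 4}.
From 3: component {3, 5, 6, 8}.
From 7: component {7}.
From 9: component {9}.
That's 4 components.

4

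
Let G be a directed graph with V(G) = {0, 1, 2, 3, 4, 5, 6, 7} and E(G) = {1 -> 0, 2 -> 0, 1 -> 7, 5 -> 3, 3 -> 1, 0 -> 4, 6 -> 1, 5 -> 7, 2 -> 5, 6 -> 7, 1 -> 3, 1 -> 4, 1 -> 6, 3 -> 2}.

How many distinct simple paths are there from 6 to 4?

6→1→0→4
6→1→3→2→0→4
6→1→4

3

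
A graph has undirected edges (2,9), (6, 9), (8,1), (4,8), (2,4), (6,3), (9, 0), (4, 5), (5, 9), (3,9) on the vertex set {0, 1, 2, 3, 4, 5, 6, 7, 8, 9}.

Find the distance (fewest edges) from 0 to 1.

Distance 0: 0.
Distance 1: 9.
Distance 2: 2, 3, 5, 6.
Distance 3: 4.
Distance 4: 8.
Distance 5: 1 — contains 1.

5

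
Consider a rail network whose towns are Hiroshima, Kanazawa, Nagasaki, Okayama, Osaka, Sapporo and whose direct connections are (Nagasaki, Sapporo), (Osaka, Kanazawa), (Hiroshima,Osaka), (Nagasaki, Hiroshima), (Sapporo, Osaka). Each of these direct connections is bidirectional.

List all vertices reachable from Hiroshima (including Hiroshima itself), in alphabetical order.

Hiroshima, Kanazawa, Nagasaki, Osaka, Sapporo

Start at Hiroshima.
Its neighbours: Nagasaki, Osaka.
Then their neighbours: Kanazawa, Sapporo.
Nothing further is reachable.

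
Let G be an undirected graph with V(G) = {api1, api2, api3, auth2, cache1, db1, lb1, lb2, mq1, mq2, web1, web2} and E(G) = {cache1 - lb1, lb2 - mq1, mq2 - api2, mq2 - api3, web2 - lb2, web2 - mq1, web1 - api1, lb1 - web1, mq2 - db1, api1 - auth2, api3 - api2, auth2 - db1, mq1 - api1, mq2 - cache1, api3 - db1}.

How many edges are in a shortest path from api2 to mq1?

Distance 0: api2.
Distance 1: api3, mq2.
Distance 2: cache1, db1.
Distance 3: auth2, lb1.
Distance 4: api1, web1.
Distance 5: mq1 — contains mq1.

5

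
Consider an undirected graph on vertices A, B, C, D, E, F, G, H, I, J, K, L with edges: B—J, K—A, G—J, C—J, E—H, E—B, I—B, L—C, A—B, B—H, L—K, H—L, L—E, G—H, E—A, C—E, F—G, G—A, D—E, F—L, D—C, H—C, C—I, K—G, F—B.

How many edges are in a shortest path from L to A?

2

Distance 0: L.
Distance 1: C, E, F, H, K.
Distance 2: A, B, D, G, I, J — contains A.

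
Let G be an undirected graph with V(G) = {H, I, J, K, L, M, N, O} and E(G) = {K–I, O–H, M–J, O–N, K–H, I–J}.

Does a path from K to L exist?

Explore from K.
Distance 1: reach H, I.
Distance 2: reach J, O.
Distance 3: reach M, N.
The search is exhausted without reaching L; it lies in a different component.

No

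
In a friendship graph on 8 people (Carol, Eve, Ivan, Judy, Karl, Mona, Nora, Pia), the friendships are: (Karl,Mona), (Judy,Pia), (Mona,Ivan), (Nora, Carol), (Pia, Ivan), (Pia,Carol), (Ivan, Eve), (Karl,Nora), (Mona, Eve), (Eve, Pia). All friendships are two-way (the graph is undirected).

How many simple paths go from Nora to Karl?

5

Nora–Carol–Pia–Eve–Ivan–Mona–Karl
Nora–Carol–Pia–Eve–Mona–Karl
Nora–Carol–Pia–Ivan–Eve–Mona–Karl
Nora–Carol–Pia–Ivan–Mona–Karl
Nora–Karl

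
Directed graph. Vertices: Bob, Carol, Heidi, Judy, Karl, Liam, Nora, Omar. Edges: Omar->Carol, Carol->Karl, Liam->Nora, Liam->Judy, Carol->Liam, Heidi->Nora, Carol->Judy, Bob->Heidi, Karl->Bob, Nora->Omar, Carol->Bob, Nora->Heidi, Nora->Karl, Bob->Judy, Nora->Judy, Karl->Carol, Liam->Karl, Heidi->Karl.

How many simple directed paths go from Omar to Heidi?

Omar→Carol→Bob→Heidi
Omar→Carol→Karl→Bob→Heidi
Omar→Carol→Liam→Karl→Bob→Heidi
Omar→Carol→Liam→Nora→Heidi
Omar→Carol→Liam→Nora→Karl→Bob→Heidi

5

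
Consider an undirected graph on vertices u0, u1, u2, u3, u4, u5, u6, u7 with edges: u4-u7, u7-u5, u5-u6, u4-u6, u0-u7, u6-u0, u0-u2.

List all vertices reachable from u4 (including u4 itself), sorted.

Start at u4.
Its neighbours: u6, u7.
Then their neighbours: u0, u5.
Then next layer: u2.
Nothing further is reachable.

u0, u2, u4, u5, u6, u7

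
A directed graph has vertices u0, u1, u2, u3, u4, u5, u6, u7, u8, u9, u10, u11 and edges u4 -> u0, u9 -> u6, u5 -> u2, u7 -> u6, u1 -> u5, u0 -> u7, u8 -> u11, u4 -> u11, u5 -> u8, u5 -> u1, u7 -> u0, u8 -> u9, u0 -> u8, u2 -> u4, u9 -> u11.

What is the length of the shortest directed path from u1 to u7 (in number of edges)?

5

Distance 0: u1.
Distance 1: u5.
Distance 2: u2, u8.
Distance 3: u4, u9, u11.
Distance 4: u0, u6.
Distance 5: u7 — contains u7.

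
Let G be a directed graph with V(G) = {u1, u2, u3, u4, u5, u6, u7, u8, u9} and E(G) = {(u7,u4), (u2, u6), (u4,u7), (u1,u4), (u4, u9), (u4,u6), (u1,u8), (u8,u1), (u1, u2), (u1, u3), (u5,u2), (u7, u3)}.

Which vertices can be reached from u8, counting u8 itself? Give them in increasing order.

Start at u8.
Its neighbours: u1.
Then their neighbours: u2, u3, u4.
Then next layer: u6, u7, u9.
Nothing further is reachable.

u1, u2, u3, u4, u6, u7, u8, u9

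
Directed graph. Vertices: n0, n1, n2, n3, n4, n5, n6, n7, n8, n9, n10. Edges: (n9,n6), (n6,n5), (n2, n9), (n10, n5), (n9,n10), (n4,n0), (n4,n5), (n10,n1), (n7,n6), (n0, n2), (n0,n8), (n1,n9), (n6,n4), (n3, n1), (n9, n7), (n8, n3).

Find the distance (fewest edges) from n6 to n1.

5

Distance 0: n6.
Distance 1: n4, n5.
Distance 2: n0.
Distance 3: n2, n8.
Distance 4: n3, n9.
Distance 5: n1, n7, n10 — contains n1.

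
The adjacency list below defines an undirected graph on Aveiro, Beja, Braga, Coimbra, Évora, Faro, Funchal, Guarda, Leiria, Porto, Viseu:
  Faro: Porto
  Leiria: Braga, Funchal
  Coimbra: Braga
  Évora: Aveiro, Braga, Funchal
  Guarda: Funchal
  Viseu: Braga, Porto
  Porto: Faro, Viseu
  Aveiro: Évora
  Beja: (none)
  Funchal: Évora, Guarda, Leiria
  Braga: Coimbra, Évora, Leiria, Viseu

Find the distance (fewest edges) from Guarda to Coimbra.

4

Distance 0: Guarda.
Distance 1: Funchal.
Distance 2: Évora, Leiria.
Distance 3: Aveiro, Braga.
Distance 4: Coimbra, Viseu — contains Coimbra.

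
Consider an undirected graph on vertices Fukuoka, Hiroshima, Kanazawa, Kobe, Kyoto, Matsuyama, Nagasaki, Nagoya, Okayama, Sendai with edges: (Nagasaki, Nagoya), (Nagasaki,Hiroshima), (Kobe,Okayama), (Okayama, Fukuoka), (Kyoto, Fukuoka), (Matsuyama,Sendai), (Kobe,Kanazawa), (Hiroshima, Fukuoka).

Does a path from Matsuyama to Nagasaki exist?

No

Explore from Matsuyama.
Distance 1: reach Sendai.
The search is exhausted without reaching Nagasaki; it lies in a different component.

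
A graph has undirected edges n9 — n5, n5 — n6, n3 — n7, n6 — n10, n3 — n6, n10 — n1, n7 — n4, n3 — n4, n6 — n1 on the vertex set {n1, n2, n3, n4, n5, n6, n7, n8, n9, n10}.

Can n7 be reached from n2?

n2 has no edges, so nothing is reachable from it.

No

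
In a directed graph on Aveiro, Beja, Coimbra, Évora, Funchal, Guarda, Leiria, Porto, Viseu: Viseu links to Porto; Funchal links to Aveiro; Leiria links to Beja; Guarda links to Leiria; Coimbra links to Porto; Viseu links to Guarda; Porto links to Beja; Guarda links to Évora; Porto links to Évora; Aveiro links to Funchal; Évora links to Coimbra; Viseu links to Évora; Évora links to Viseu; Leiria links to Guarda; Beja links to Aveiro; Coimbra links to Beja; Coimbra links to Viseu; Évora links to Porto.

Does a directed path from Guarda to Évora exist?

Yes

Explore from Guarda.
Distance 1: reach Évora, Leiria.
Found Évora.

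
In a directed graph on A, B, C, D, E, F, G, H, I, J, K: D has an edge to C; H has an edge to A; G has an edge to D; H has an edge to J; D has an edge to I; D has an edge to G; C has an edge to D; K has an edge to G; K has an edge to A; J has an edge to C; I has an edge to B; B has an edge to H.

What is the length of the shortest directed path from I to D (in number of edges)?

Distance 0: I.
Distance 1: B.
Distance 2: H.
Distance 3: A, J.
Distance 4: C.
Distance 5: D — contains D.

5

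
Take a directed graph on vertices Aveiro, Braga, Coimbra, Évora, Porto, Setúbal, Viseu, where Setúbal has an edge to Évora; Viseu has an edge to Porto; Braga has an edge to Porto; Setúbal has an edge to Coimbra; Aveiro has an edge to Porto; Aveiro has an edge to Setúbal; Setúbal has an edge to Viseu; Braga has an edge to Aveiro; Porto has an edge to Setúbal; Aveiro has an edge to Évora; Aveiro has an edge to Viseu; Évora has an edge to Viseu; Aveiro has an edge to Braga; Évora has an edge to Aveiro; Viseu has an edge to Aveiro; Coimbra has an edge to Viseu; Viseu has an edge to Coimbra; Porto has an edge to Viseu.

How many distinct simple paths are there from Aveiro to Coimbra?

15

Aveiro→Braga→Porto→Setúbal→Coimbra
Aveiro→Braga→Porto→Setúbal→Évora→Viseu→Coimbra
Aveiro→Braga→Porto→Setúbal→Viseu→Coimbra
Aveiro→Braga→Porto→Viseu→Coimbra
Aveiro→Évora→Viseu→Coimbra
Aveiro→Évora→Viseu→Porto→Setúbal→Coimbra
Aveiro→Porto→Setúbal→Coimbra
Aveiro→Porto→Setúbal→Évora→Viseu→Coimbra
Aveiro→Porto→Setúbal→Viseu→Coimbra
Aveiro→Porto→Viseu→Coimbra
Aveiro→Setúbal→Coimbra
Aveiro→Setúbal→Évora→Viseu→Coimbra
Aveiro→Setúbal→Viseu→Coimbra
Aveiro→Viseu→Coimbra
Aveiro→Viseu→Porto→Setúbal→Coimbra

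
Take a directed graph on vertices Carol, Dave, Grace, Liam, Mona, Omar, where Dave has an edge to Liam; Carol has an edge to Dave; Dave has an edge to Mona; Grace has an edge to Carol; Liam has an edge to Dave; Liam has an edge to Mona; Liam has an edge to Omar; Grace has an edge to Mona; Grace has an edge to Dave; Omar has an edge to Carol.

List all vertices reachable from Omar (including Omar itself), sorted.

Start at Omar.
Its neighbours: Carol.
Then their neighbours: Dave.
Then next layer: Liam, Mona.
Nothing further is reachable.

Carol, Dave, Liam, Mona, Omar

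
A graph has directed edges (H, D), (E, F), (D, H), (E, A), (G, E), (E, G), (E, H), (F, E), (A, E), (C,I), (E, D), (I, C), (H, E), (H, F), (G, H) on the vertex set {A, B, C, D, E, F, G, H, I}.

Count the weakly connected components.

From A: component {A, D, E, F, G, H}.
From B: component {B}.
From C: component {C, I}.
That's 3 components.

3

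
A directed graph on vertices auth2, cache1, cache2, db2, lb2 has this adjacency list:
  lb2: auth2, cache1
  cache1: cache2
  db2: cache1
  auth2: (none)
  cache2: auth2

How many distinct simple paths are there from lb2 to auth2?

lb2→auth2
lb2→cache1→cache2→auth2

2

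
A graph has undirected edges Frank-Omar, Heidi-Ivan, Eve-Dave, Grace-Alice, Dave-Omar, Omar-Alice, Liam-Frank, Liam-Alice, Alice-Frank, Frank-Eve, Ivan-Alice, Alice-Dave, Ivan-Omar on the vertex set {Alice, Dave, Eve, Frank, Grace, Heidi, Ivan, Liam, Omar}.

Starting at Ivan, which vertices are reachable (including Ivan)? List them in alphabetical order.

Start at Ivan.
Its neighbours: Alice, Heidi, Omar.
Then their neighbours: Dave, Frank, Grace, Liam.
Then next layer: Eve.
Every vertex is now reached.

Alice, Dave, Eve, Frank, Grace, Heidi, Ivan, Liam, Omar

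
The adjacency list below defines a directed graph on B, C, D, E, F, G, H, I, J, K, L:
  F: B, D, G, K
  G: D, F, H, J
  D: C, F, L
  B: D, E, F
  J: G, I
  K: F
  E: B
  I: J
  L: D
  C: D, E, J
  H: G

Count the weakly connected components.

From B: component {B, C, D, E, F, G, H, I, J, K, L}.
That's 1 component.

1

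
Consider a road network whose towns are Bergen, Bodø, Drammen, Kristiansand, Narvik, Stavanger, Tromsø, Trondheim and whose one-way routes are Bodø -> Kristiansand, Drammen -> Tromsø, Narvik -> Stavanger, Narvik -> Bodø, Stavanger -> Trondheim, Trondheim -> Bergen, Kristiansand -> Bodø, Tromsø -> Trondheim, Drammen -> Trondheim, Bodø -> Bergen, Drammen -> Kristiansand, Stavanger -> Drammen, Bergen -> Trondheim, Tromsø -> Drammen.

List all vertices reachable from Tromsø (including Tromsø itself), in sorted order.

Start at Tromsø.
Its neighbours: Drammen, Trondheim.
Then their neighbours: Bergen, Kristiansand.
Then next layer: Bodø.
Nothing further is reachable.

Bergen, Bodø, Drammen, Kristiansand, Tromsø, Trondheim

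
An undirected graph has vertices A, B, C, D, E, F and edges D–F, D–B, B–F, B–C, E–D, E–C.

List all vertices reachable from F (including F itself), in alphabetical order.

B, C, D, E, F

Start at F.
Its neighbours: B, D.
Then their neighbours: C, E.
Nothing further is reachable.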